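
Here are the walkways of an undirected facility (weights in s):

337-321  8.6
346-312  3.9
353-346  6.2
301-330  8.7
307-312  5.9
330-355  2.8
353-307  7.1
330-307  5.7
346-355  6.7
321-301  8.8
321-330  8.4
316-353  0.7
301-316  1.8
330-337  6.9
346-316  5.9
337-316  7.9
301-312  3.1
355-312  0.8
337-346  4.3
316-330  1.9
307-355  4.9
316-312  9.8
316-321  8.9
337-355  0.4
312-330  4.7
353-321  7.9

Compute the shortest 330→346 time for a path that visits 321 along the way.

Shortest 330→321: 330 → 321 = 8.4
Shortest 321→346: 321 → 337 → 346 = 12.9
Total via 321: 8.4 + 12.9 = 21.3 s.

21.3 s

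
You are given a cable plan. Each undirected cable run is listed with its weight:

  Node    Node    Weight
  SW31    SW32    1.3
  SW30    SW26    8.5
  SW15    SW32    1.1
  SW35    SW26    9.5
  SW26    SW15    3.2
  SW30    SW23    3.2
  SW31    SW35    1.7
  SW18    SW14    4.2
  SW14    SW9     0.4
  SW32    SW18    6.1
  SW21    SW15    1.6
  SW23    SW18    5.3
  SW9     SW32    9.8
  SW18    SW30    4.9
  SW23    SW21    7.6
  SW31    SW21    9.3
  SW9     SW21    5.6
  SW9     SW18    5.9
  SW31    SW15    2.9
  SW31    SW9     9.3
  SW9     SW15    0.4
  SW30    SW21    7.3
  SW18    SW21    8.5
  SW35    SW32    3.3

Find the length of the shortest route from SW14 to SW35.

Settle nodes by increasing distance from SW14:
SW14: 0
SW9: 0.4  (via SW14)
SW15: 0.8  (via SW9)
SW32: 1.9  (via SW15)
SW21: 2.4  (via SW15)
SW31: 3.2  (via SW32)
SW26: 4  (via SW15)
SW18: 4.2  (via SW14)
SW35: 4.9  (via SW31)
Shortest route: SW14 → SW9 → SW15 → SW32 → SW31 → SW35 = 4.9.

4.9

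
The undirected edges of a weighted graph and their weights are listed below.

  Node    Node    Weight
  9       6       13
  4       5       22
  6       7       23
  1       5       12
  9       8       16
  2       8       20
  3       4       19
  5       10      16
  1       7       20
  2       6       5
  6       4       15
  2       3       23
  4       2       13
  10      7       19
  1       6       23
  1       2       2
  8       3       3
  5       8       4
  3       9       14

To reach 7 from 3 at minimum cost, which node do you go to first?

8

Candidate routes:
3 → 8 → 5 → 1 → 7: 3+4+12+20 = 39
3 → 2 → 1 → 7: 23+2+20 = 45
3 → 8 → 5 → 10 → 7: 3+4+16+19 = 42
Cheapest is 3 → 8 → 5 → 1 → 7 at 39.
So from 3 the first move is to 8.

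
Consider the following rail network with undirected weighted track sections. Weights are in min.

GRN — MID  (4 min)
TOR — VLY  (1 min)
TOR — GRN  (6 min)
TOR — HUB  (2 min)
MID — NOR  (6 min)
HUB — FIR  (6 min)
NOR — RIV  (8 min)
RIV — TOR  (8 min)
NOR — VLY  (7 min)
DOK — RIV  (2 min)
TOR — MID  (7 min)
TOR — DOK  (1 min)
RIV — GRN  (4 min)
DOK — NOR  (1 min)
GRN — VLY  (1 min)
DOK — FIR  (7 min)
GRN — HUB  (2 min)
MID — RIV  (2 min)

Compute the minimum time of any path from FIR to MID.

11 min

Running Dijkstra from FIR:
FIR: 0
HUB: 6  (via FIR)
DOK: 7  (via FIR)
TOR: 8  (via HUB)
NOR: 8  (via DOK)
GRN: 8  (via HUB)
VLY: 9  (via TOR)
RIV: 9  (via DOK)
MID: 11  (via RIV)
Shortest route: FIR → DOK → RIV → MID = 11 min.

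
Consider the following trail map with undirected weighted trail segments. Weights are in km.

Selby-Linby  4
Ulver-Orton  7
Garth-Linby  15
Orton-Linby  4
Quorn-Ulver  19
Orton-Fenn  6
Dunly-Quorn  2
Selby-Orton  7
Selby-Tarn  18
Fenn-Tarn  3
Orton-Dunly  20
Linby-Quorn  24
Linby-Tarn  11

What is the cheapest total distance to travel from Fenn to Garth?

Shortest distances from Fenn:
Fenn: 0
Tarn: 3  (via Fenn)
Orton: 6  (via Fenn)
Linby: 10  (via Orton)
Ulver: 13  (via Orton)
Selby: 13  (via Orton)
Garth: 25  (via Linby)
Shortest route: Fenn → Orton → Linby → Garth = 25 km.

25 km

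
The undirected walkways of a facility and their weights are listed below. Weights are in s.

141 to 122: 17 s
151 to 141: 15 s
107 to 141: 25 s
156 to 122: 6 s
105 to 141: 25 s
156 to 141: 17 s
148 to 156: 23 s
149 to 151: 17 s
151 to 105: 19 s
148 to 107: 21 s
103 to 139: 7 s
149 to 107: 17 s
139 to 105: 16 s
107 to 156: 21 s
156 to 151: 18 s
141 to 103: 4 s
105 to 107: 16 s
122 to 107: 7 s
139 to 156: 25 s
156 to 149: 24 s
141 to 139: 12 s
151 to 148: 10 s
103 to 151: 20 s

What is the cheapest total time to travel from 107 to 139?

32 s

Settle nodes by increasing distance from 107:
107: 0
122: 7  (via 107)
156: 13  (via 122)
105: 16  (via 107)
149: 17  (via 107)
148: 21  (via 107)
141: 24  (via 122)
103: 28  (via 141)
151: 31  (via 156)
139: 32  (via 105)
Shortest route: 107 → 105 → 139 = 32 s.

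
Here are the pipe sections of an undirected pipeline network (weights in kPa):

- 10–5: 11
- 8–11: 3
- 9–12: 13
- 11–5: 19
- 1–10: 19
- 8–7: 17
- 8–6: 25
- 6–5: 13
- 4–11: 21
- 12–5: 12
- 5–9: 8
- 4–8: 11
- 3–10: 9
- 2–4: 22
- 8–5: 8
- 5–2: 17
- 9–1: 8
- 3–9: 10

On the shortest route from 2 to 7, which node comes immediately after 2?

Enumerating some paths:
2–5–11–8–7: 17+19+3+17 = 56
2–4–8–7: 22+11+17 = 50
2–5–8–7: 17+8+17 = 42
2–4–11–8–7: 22+21+3+17 = 63
Cheapest is 2–5–8–7 at 42 kPa.
So from 2 the first move is to 5.

5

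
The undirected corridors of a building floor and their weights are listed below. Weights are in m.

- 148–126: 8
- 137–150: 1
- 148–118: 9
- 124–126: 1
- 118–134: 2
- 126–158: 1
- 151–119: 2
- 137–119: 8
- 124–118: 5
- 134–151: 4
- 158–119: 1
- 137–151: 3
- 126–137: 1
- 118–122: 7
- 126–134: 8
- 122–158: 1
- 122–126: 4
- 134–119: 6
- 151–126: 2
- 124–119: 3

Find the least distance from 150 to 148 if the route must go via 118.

17 m

Shortest 150→118: 150 → 137 → 126 → 124 → 118 = 8
Best 118 to 148: 118 → 148 costing 9
Total via 118: 8 + 9 = 17 m.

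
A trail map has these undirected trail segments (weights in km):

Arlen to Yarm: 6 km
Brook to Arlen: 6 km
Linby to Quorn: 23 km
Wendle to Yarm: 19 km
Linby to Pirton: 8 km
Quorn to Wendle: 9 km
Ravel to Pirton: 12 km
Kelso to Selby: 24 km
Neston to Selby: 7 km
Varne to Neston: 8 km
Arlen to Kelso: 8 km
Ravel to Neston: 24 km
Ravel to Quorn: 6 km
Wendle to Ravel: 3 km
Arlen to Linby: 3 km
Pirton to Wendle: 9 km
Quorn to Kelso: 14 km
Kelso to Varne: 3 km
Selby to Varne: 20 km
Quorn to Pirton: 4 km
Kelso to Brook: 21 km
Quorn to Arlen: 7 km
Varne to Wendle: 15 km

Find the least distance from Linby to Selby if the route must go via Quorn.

Best Linby to Quorn: Linby–Arlen–Quorn costing 10
Best Quorn to Selby: Quorn–Kelso–Varne–Neston–Selby costing 32
Total via Quorn: 10 + 32 = 42 km.

42 km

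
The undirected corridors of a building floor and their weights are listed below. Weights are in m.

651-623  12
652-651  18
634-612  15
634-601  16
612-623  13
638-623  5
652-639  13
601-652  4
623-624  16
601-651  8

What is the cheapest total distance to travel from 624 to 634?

44 m

Running Dijkstra from 624:
624: 0
623: 16  (via 624)
638: 21  (via 623)
651: 28  (via 623)
612: 29  (via 623)
601: 36  (via 651)
652: 40  (via 601)
634: 44  (via 612)
Shortest route: 624 → 623 → 612 → 634 = 44 m.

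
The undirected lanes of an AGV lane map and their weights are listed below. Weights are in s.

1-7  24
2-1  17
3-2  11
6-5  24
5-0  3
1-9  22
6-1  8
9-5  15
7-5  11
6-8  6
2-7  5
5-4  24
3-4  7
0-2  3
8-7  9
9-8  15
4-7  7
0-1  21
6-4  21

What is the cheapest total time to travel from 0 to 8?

Settle nodes by increasing distance from 0:
0: 0
2: 3  (via 0)
5: 3  (via 0)
7: 8  (via 2)
3: 14  (via 2)
4: 15  (via 7)
8: 17  (via 7)
Shortest route: 0 → 2 → 7 → 8 = 17 s.

17 s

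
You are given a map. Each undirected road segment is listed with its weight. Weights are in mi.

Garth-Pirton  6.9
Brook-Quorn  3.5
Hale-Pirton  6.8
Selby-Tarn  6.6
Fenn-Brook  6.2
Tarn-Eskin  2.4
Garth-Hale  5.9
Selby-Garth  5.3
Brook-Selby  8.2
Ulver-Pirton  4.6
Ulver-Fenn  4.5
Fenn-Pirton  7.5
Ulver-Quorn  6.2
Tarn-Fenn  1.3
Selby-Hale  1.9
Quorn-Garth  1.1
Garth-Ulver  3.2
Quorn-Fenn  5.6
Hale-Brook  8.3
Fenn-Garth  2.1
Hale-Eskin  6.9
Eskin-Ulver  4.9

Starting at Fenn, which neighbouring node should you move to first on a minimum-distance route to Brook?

Brook

Compare a few routes:
Fenn → Quorn → Brook: 5.6+3.5 = 9.1
Fenn → Garth → Quorn → Brook: 2.1+1.1+3.5 = 6.7
Fenn → Brook: 6.2 = 6.2
Cheapest is Fenn → Brook at 6.2 mi.
So from Fenn the first move is to Brook.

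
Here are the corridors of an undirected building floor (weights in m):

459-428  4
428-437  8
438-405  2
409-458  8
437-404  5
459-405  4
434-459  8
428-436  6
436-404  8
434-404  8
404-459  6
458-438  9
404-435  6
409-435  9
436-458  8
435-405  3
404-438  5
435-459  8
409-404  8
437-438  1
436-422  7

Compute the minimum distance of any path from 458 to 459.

Compare a few routes:
458–438–404–459: 9+5+6 = 20
458–438–405–459: 9+2+4 = 15
458–436–428–459: 8+6+4 = 18
458–438–437–404–459: 9+1+5+6 = 21
The minimum is 15 m via 458–438–405–459.

15 m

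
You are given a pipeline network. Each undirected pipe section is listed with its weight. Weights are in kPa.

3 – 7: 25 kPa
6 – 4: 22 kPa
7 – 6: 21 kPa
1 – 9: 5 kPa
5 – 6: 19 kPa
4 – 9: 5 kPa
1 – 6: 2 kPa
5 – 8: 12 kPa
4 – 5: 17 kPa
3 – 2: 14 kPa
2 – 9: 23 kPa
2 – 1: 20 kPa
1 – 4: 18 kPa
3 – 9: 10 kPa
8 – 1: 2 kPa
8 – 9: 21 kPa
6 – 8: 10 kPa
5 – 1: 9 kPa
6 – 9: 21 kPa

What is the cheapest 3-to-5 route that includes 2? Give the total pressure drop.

Shortest 3→2: 3 → 2 = 14
Best 2 to 5: 2 → 1 → 5 costing 29
Total via 2: 14 + 29 = 43 kPa.

43 kPa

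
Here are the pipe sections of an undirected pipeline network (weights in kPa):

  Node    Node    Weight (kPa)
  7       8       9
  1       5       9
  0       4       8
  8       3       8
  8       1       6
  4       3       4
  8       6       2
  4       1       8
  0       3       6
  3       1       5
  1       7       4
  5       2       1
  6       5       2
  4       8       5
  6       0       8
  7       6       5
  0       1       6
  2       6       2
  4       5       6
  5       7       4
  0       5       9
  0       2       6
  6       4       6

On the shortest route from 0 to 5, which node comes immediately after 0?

Candidate routes:
0–5: 9 = 9
0–2–6–5: 6+2+2 = 10
0–2–5: 6+1 = 7
0–6–5: 8+2 = 10
The minimum is 7 kPa via 0–2–5.
So from 0 the first move is to 2.

2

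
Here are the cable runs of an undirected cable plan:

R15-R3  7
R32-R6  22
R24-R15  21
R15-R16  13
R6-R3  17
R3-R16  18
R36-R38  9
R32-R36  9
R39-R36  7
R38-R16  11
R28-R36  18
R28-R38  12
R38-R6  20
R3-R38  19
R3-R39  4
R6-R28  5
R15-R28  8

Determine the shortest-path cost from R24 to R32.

Compare a few routes:
R24 → R15 → R28 → R36 → R32: 21+8+18+9 = 56
R24 → R15 → R28 → R6 → R32: 21+8+5+22 = 56
R24 → R15 → R3 → R39 → R36 → R32: 21+7+4+7+9 = 48
Cheapest is R24 → R15 → R3 → R39 → R36 → R32 at 48.

48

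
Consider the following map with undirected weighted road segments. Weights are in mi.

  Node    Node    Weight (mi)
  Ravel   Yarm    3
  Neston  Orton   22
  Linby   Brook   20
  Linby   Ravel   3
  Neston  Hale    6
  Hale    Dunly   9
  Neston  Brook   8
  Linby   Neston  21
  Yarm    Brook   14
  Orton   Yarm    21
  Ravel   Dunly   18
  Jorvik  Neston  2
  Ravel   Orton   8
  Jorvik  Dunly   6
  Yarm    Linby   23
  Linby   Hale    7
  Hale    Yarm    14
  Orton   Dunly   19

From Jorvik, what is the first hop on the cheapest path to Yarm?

Enumerating some paths:
Jorvik–Neston–Hale–Linby–Ravel–Yarm: 2+6+7+3+3 = 21
Jorvik–Neston–Hale–Yarm: 2+6+14 = 22
Jorvik–Neston–Brook–Yarm: 2+8+14 = 24
Jorvik–Dunly–Ravel–Yarm: 6+18+3 = 27
Cheapest is Jorvik–Neston–Hale–Linby–Ravel–Yarm at 21 mi.
So from Jorvik the first move is to Neston.

Neston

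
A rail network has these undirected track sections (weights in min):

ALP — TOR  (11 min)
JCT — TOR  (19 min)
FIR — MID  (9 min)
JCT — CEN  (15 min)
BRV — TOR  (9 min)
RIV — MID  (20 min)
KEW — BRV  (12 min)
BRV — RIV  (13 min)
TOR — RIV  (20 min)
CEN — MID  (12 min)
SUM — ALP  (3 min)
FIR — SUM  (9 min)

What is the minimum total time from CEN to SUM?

30 min

Shortest distances from CEN:
CEN: 0
MID: 12  (via CEN)
JCT: 15  (via CEN)
FIR: 21  (via MID)
SUM: 30  (via FIR)
Shortest route: CEN → MID → FIR → SUM = 30 min.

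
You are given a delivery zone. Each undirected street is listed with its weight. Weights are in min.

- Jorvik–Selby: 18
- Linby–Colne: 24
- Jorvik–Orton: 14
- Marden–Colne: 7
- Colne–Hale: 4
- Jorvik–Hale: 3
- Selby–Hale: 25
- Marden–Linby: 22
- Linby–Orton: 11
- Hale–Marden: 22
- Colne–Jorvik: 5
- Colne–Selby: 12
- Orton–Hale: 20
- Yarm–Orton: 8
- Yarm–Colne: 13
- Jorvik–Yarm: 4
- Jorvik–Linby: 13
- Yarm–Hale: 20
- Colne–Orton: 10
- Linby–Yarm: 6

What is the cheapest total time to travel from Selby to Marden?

Candidate routes:
Selby → Jorvik → Hale → Colne → Marden: 18+3+4+7 = 32
Selby → Jorvik → Colne → Marden: 18+5+7 = 30
Selby → Colne → Marden: 12+7 = 19
Selby → Hale → Colne → Marden: 25+4+7 = 36
Cheapest is Selby → Colne → Marden at 19 min.

19 min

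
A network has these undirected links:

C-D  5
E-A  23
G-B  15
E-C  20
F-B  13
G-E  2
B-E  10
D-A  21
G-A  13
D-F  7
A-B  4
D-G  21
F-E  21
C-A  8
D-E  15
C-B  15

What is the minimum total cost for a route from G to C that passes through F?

Best G to F: G–E–F costing 23
Shortest F→C: F–D–C = 12
Total via F: 23 + 12 = 35.

35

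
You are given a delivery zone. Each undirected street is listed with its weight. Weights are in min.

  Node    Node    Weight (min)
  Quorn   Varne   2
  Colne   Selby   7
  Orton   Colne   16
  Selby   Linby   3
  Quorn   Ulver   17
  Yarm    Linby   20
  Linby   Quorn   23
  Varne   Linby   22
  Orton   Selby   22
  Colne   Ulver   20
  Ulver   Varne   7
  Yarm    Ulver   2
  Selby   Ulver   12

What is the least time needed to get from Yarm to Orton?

36 min

Candidate routes:
Yarm–Ulver–Selby–Colne–Orton: 2+12+7+16 = 37
Yarm–Ulver–Selby–Orton: 2+12+22 = 36
The minimum is 36 min via Yarm–Ulver–Selby–Orton.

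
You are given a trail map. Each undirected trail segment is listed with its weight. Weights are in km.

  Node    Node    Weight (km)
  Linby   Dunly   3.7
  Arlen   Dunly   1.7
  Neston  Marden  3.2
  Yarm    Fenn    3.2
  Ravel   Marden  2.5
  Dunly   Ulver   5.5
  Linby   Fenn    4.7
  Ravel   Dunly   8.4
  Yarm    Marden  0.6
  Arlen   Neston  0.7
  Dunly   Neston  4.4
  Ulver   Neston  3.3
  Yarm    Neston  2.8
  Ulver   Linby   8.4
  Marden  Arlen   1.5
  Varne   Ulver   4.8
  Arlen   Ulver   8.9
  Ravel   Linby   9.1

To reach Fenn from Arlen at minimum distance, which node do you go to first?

Marden

Candidate routes:
Arlen → Neston → Marden → Yarm → Fenn: 0.7+3.2+0.6+3.2 = 7.7
Arlen → Marden → Yarm → Fenn: 1.5+0.6+3.2 = 5.3
Arlen → Neston → Yarm → Fenn: 0.7+2.8+3.2 = 6.7
Cheapest is Arlen → Marden → Yarm → Fenn at 5.3 km.
So from Arlen the first move is to Marden.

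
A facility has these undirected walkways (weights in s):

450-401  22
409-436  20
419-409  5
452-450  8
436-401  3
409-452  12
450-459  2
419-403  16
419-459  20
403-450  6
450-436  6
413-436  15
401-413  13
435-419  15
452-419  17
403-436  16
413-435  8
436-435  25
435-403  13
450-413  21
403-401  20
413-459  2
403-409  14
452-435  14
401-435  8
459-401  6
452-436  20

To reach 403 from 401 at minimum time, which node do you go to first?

459

Compare a few routes:
401–459–450–403: 6+2+6 = 14
401–436–403: 3+16 = 19
401–436–450–403: 3+6+6 = 15
401–403: 20 = 20
Cheapest is 401–459–450–403 at 14 s.
So from 401 the first move is to 459.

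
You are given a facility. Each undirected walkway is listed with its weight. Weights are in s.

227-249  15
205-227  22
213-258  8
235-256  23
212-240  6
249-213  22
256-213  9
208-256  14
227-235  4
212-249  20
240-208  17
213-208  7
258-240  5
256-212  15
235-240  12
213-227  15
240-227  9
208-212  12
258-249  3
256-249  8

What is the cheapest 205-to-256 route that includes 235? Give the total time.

Shortest 205→235: 205 → 227 → 235 = 26
Shortest 235→256: 235 → 256 = 23
Total via 235: 26 + 23 = 49 s.

49 s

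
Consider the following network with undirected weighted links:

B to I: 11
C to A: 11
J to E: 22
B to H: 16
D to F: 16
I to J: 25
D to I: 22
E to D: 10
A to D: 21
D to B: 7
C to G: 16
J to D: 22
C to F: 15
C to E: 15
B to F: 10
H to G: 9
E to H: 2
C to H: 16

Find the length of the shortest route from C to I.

36

Shortest distances from C:
C: 0
A: 11  (via C)
E: 15  (via C)
F: 15  (via C)
G: 16  (via C)
H: 16  (via C)
B: 25  (via F)
D: 25  (via E)
I: 36  (via B)
Shortest route: C–F–B–I = 36.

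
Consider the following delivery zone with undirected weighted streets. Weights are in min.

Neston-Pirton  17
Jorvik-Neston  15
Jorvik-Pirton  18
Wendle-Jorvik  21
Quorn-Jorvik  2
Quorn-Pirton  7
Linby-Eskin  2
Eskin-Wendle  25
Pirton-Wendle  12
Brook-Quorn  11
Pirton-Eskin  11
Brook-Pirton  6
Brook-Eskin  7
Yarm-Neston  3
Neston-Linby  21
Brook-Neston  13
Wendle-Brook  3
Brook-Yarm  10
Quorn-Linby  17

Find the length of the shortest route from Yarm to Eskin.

17 min

Settle nodes by increasing distance from Yarm:
Yarm: 0
Neston: 3  (via Yarm)
Brook: 10  (via Yarm)
Wendle: 13  (via Brook)
Pirton: 16  (via Brook)
Eskin: 17  (via Brook)
Shortest route: Yarm–Brook–Eskin = 17 min.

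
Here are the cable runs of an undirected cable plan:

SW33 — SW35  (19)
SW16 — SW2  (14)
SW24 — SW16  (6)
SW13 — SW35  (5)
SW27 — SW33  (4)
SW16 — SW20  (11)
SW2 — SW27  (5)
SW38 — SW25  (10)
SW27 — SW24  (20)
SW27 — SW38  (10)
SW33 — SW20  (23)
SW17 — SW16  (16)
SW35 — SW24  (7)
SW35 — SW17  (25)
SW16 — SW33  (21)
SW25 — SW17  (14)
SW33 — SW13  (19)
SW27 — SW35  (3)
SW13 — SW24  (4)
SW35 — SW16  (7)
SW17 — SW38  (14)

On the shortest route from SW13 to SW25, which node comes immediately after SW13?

SW35

Compare a few routes:
SW13 → SW24 → SW35 → SW27 → SW38 → SW25: 4+7+3+10+10 = 34
SW13 → SW24 → SW16 → SW17 → SW25: 4+6+16+14 = 40
SW13 → SW24 → SW16 → SW35 → SW27 → SW38 → SW25: 4+6+7+3+10+10 = 40
SW13 → SW35 → SW27 → SW38 → SW25: 5+3+10+10 = 28
Cheapest is SW13 → SW35 → SW27 → SW38 → SW25 at 28.
So from SW13 the first move is to SW35.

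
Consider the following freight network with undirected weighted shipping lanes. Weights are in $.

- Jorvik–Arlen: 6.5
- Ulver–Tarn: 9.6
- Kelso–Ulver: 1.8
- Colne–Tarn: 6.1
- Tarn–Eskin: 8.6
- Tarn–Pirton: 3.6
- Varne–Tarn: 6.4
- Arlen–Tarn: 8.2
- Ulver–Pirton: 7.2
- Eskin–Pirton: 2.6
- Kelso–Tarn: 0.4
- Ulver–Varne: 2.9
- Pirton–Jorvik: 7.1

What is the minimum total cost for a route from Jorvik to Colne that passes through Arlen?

$20.8

Best Jorvik to Arlen: Jorvik → Arlen costing 6.5
Shortest Arlen→Colne: Arlen → Tarn → Colne = 14.3
Total via Arlen: 6.5 + 14.3 = $20.8.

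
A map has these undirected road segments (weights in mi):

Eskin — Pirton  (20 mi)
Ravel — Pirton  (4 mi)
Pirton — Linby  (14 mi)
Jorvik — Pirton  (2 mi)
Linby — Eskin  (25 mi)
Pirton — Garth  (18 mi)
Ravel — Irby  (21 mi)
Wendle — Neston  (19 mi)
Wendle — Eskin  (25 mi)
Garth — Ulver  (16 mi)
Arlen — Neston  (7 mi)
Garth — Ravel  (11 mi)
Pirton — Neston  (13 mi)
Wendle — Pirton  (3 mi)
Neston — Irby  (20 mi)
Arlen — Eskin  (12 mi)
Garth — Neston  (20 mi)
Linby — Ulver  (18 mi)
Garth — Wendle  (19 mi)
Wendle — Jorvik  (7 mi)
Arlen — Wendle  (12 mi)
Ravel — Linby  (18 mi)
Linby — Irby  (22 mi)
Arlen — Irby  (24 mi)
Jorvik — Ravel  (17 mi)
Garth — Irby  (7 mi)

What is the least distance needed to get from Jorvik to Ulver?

33 mi

Enumerating some paths:
Jorvik - Pirton - Linby - Ulver: 2+14+18 = 34
Jorvik - Pirton - Ravel - Garth - Ulver: 2+4+11+16 = 33
Jorvik - Pirton - Wendle - Garth - Ulver: 2+3+19+16 = 40
Jorvik - Pirton - Garth - Ulver: 2+18+16 = 36
Cheapest is Jorvik - Pirton - Ravel - Garth - Ulver at 33 mi.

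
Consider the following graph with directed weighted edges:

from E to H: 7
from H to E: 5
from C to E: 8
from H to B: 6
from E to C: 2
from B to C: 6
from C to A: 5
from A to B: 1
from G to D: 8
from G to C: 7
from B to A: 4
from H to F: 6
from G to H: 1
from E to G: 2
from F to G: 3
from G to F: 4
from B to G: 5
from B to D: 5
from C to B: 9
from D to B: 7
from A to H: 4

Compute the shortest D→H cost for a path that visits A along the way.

Shortest D→A: D–B–A = 11
Shortest A→H: A–H = 4
Total via A: 11 + 4 = 15.

15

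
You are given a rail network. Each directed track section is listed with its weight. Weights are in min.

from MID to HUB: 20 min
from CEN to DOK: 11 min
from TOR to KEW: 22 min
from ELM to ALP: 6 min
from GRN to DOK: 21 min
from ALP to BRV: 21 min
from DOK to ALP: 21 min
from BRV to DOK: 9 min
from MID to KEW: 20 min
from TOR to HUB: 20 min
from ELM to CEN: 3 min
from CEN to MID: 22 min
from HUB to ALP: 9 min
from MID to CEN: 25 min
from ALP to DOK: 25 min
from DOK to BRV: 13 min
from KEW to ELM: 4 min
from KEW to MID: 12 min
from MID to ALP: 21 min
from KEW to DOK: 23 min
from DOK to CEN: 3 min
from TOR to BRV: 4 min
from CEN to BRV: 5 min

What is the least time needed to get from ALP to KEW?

Running Dijkstra from ALP:
ALP: 0
BRV: 21  (via ALP)
DOK: 25  (via ALP)
CEN: 28  (via DOK)
MID: 50  (via CEN)
HUB: 70  (via MID)
KEW: 70  (via MID)
Shortest route: ALP–DOK–CEN–MID–KEW = 70 min.

70 min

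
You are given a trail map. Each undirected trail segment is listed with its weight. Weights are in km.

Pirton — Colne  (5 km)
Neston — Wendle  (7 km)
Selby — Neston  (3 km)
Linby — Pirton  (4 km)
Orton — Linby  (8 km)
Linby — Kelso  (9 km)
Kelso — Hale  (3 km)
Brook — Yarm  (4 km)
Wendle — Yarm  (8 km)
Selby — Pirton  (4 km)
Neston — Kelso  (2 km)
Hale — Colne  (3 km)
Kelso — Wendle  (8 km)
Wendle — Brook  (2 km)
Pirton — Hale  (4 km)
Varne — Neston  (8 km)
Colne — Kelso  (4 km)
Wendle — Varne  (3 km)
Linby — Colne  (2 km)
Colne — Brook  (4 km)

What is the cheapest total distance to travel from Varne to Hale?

12 km

Shortest distances from Varne:
Varne: 0
Wendle: 3  (via Varne)
Brook: 5  (via Wendle)
Neston: 8  (via Varne)
Colne: 9  (via Brook)
Yarm: 9  (via Brook)
Kelso: 10  (via Neston)
Linby: 11  (via Colne)
Selby: 11  (via Neston)
Hale: 12  (via Colne)
Shortest route: Varne–Wendle–Brook–Colne–Hale = 12 km.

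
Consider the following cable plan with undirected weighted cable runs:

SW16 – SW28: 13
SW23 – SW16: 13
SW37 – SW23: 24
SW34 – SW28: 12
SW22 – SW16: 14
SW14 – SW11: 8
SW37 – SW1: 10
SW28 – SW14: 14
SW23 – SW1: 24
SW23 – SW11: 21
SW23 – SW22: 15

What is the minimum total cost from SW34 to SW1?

62

Settle nodes by increasing distance from SW34:
SW34: 0
SW28: 12  (via SW34)
SW16: 25  (via SW28)
SW14: 26  (via SW28)
SW11: 34  (via SW14)
SW23: 38  (via SW16)
SW22: 39  (via SW16)
SW1: 62  (via SW23)
Shortest route: SW34 → SW28 → SW16 → SW23 → SW1 = 62.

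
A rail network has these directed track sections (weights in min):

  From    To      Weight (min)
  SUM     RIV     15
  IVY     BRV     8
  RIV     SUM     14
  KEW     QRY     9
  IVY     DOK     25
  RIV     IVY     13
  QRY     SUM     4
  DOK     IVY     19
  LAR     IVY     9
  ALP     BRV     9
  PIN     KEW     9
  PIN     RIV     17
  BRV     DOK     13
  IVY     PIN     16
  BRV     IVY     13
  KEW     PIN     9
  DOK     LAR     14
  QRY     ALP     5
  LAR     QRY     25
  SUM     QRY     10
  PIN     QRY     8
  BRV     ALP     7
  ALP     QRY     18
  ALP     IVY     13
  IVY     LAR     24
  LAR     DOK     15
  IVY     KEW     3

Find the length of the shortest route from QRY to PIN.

30 min

Compare a few routes:
QRY–ALP–BRV–IVY–PIN: 5+9+13+16 = 43
QRY–ALP–IVY–PIN: 5+13+16 = 34
QRY–ALP–BRV–IVY–KEW–PIN: 5+9+13+3+9 = 39
QRY–ALP–IVY–KEW–PIN: 5+13+3+9 = 30
Cheapest is QRY–ALP–IVY–KEW–PIN at 30 min.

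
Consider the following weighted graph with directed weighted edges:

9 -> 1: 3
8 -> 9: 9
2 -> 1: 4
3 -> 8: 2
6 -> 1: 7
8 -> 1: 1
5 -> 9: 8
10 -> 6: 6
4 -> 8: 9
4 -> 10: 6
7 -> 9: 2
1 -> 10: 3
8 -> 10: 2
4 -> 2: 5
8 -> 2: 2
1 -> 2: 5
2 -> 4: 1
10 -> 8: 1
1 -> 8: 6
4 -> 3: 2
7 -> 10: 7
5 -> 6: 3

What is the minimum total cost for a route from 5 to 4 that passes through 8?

17

Shortest 5→8: 5–6–1–10–8 = 14
Best 8 to 4: 8–2–4 costing 3
Total via 8: 14 + 3 = 17.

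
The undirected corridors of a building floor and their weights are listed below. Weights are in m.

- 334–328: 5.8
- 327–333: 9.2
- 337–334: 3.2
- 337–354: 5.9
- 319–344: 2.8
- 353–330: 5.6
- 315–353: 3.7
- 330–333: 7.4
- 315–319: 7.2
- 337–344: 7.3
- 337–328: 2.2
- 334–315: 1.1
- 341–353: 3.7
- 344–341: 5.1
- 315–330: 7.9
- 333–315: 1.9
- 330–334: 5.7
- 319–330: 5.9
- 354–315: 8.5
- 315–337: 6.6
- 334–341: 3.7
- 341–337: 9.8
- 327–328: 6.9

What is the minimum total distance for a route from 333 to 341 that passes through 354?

23.2 m

Shortest 333→354: 333–315–354 = 10.4
Shortest 354→341: 354–337–334–341 = 12.8
Total via 354: 10.4 + 12.8 = 23.2 m.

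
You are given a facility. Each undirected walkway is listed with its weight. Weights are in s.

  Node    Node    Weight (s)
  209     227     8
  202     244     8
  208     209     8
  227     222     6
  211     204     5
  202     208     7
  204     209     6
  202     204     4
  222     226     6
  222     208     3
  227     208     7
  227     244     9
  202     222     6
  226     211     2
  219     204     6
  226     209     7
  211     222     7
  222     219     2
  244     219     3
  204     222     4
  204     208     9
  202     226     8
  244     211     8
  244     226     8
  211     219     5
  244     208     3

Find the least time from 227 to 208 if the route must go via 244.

Shortest 227→244: 227 → 244 = 9
Best 244 to 208: 244 → 208 costing 3
Total via 244: 9 + 3 = 12 s.

12 s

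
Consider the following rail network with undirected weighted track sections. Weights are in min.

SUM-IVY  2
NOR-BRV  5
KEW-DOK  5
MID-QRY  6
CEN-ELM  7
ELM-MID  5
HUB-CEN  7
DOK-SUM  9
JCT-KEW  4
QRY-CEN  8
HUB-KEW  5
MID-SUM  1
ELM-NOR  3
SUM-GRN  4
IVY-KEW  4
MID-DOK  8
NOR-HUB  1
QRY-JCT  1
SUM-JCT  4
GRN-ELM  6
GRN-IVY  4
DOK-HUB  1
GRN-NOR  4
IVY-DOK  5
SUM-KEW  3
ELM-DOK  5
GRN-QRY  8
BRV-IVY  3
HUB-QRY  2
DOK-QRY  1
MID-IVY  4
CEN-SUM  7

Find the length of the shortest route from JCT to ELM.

7 min

Settle nodes by increasing distance from JCT:
JCT: 0
QRY: 1  (via JCT)
DOK: 2  (via QRY)
HUB: 3  (via QRY)
NOR: 4  (via HUB)
SUM: 4  (via JCT)
KEW: 4  (via JCT)
MID: 5  (via SUM)
IVY: 6  (via SUM)
ELM: 7  (via DOK)
Shortest route: JCT–QRY–DOK–ELM = 7 min.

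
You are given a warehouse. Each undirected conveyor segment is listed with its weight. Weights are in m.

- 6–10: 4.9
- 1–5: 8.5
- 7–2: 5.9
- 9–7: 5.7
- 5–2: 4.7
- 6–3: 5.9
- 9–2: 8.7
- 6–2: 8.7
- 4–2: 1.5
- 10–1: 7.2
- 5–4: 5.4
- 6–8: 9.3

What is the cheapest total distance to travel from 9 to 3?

Shortest distances from 9:
9: 0
7: 5.7  (via 9)
2: 8.7  (via 9)
4: 10.2  (via 2)
5: 13.4  (via 2)
6: 17.4  (via 2)
1: 21.9  (via 5)
10: 22.3  (via 6)
3: 23.3  (via 6)
Shortest route: 9–2–6–3 = 23.3 m.

23.3 m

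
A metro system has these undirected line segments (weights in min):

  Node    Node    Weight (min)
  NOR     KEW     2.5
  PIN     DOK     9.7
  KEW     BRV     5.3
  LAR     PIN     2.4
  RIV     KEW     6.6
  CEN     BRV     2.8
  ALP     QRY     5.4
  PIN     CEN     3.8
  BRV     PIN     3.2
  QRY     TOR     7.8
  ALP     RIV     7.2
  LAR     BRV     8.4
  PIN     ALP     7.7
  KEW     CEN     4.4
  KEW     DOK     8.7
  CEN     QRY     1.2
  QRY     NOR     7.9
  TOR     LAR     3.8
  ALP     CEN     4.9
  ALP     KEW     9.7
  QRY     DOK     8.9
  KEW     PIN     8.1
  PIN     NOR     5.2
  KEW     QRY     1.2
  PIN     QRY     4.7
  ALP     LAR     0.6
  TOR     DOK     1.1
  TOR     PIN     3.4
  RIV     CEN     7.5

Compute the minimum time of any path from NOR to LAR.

7.6 min

Shortest distances from NOR:
NOR: 0
KEW: 2.5  (via NOR)
QRY: 3.7  (via KEW)
CEN: 4.9  (via QRY)
PIN: 5.2  (via NOR)
LAR: 7.6  (via PIN)
Shortest route: NOR → PIN → LAR = 7.6 min.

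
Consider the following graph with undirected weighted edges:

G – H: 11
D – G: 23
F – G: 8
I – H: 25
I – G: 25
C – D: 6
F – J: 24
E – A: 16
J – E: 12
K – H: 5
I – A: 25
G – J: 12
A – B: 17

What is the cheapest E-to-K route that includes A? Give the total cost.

Shortest E→A: E–A = 16
Best A to K: A–I–H–K costing 55
Total via A: 16 + 55 = 71.

71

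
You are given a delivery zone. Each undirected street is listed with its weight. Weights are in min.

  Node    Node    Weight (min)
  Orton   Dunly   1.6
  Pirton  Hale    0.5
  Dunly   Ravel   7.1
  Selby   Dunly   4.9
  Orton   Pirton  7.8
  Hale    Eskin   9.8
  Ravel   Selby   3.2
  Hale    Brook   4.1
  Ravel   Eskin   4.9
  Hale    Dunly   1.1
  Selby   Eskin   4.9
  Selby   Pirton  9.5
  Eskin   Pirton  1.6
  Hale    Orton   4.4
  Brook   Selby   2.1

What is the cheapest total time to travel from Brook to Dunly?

5.2 min

Shortest distances from Brook:
Brook: 0
Selby: 2.1  (via Brook)
Hale: 4.1  (via Brook)
Pirton: 4.6  (via Hale)
Dunly: 5.2  (via Hale)
Shortest route: Brook → Hale → Dunly = 5.2 min.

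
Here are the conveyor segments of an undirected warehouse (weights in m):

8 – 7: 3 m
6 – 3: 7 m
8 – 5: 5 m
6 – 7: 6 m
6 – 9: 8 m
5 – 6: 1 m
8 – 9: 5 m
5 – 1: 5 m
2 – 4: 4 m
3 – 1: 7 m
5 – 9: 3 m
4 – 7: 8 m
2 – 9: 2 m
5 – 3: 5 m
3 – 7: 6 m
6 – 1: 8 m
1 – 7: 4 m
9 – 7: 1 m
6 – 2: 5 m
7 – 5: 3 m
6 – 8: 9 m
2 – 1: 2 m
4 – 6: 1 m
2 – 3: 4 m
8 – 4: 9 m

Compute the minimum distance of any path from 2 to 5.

5 m

Candidate routes:
2–9–5: 2+3 = 5
2–9–7–5: 2+1+3 = 6
2–4–6–5: 4+1+1 = 6
Cheapest is 2–9–5 at 5 m.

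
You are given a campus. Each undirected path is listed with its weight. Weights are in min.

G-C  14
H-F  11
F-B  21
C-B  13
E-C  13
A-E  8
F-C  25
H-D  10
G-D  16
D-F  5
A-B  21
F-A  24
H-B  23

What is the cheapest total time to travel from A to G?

Shortest distances from A:
A: 0
E: 8  (via A)
B: 21  (via A)
C: 21  (via E)
F: 24  (via A)
D: 29  (via F)
G: 35  (via C)
Shortest route: A–E–C–G = 35 min.

35 min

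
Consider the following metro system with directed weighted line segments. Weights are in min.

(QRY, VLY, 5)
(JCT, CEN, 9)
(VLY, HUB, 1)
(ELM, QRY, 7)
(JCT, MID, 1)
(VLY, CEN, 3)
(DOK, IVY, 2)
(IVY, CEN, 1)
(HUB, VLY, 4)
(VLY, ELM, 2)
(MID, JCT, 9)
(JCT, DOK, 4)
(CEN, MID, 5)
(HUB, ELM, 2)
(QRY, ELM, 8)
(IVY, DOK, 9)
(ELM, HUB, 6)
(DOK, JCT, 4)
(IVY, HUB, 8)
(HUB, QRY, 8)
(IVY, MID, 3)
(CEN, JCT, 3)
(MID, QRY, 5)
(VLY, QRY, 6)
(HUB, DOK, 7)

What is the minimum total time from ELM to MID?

Settle nodes by increasing distance from ELM:
ELM: 0
HUB: 6  (via ELM)
QRY: 7  (via ELM)
VLY: 10  (via HUB)
CEN: 13  (via VLY)
DOK: 13  (via HUB)
IVY: 15  (via DOK)
JCT: 16  (via CEN)
MID: 17  (via JCT)
Shortest route: ELM → HUB → VLY → CEN → JCT → MID = 17 min.

17 min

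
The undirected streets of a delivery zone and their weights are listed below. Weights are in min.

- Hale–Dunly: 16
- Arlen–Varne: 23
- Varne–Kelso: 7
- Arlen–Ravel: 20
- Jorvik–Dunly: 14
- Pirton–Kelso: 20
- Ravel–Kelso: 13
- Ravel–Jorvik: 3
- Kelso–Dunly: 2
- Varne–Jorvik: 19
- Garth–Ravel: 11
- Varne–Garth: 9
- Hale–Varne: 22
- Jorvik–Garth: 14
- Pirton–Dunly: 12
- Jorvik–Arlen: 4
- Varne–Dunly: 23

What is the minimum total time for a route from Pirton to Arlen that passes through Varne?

Best Pirton to Varne: Pirton–Dunly–Kelso–Varne costing 21
Best Varne to Arlen: Varne–Arlen costing 23
Total via Varne: 21 + 23 = 44 min.

44 min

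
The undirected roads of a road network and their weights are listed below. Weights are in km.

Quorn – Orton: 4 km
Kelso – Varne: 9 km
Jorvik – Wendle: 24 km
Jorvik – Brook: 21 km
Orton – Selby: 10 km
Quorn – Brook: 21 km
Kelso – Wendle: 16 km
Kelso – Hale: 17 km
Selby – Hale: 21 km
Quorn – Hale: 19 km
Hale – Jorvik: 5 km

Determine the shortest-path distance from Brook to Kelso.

43 km

Settle nodes by increasing distance from Brook:
Brook: 0
Jorvik: 21  (via Brook)
Quorn: 21  (via Brook)
Orton: 25  (via Quorn)
Hale: 26  (via Jorvik)
Selby: 35  (via Orton)
Kelso: 43  (via Hale)
Shortest route: Brook → Jorvik → Hale → Kelso = 43 km.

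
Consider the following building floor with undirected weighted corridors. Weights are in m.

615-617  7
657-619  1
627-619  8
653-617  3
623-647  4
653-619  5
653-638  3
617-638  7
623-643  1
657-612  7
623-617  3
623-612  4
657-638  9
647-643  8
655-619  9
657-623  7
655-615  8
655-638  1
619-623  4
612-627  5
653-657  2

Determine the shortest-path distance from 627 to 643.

10 m

Candidate routes:
627 → 612 → 623 → 643: 5+4+1 = 10
627 → 619 → 623 → 643: 8+4+1 = 13
Cheapest is 627 → 612 → 623 → 643 at 10 m.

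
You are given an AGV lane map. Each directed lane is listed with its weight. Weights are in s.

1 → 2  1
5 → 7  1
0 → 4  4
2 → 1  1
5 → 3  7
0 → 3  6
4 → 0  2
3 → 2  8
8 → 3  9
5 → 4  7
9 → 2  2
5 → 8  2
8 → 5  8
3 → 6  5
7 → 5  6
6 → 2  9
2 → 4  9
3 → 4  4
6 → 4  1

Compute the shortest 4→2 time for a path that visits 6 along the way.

Best 4 to 6: 4–0–3–6 costing 13
Best 6 to 2: 6–2 costing 9
Total via 6: 13 + 9 = 22 s.

22 s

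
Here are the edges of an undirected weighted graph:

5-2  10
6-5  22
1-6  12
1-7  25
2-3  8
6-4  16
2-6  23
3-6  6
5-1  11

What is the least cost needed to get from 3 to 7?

43

Compare a few routes:
3 - 6 - 5 - 1 - 7: 6+22+11+25 = 64
3 - 6 - 1 - 7: 6+12+25 = 43
3 - 2 - 6 - 1 - 7: 8+23+12+25 = 68
3 - 2 - 5 - 1 - 7: 8+10+11+25 = 54
Cheapest is 3 - 6 - 1 - 7 at 43.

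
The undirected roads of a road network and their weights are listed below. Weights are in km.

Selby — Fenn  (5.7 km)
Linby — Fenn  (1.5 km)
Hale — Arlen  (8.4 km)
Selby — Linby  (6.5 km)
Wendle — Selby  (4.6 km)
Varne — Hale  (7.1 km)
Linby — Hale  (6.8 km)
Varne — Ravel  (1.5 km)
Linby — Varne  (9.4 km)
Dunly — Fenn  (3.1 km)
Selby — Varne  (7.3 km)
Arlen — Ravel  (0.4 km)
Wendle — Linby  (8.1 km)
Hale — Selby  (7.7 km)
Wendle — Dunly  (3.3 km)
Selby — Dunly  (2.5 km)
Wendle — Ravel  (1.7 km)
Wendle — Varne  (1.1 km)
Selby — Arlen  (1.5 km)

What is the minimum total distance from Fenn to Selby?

Running Dijkstra from Fenn:
Fenn: 0
Linby: 1.5  (via Fenn)
Dunly: 3.1  (via Fenn)
Selby: 5.6  (via Dunly)
Shortest route: Fenn–Dunly–Selby = 5.6 km.

5.6 km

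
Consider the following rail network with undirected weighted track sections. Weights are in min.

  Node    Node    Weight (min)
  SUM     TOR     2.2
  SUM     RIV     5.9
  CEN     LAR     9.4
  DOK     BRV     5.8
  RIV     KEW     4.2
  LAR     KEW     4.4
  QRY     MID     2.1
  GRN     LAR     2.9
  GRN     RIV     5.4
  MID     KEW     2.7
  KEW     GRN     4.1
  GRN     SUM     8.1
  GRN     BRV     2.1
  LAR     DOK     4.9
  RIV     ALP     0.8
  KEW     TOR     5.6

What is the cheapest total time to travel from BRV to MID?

Settle nodes by increasing distance from BRV:
BRV: 0
GRN: 2.1  (via BRV)
LAR: 5  (via GRN)
DOK: 5.8  (via BRV)
KEW: 6.2  (via GRN)
RIV: 7.5  (via GRN)
ALP: 8.3  (via RIV)
MID: 8.9  (via KEW)
Shortest route: BRV → GRN → KEW → MID = 8.9 min.

8.9 min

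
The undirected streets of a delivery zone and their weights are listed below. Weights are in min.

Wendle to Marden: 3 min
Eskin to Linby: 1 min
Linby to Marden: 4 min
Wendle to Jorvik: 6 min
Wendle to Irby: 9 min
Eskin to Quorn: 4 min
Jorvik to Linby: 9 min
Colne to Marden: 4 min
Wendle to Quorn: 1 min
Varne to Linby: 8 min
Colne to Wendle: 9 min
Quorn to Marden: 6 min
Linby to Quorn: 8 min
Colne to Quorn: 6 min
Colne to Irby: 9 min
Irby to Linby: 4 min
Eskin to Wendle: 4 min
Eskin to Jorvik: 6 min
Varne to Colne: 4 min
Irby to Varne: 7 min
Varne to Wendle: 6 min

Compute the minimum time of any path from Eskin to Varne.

Settle nodes by increasing distance from Eskin:
Eskin: 0
Linby: 1  (via Eskin)
Wendle: 4  (via Eskin)
Quorn: 4  (via Eskin)
Irby: 5  (via Linby)
Marden: 5  (via Linby)
Jorvik: 6  (via Eskin)
Colne: 9  (via Marden)
Varne: 9  (via Linby)
Shortest route: Eskin → Linby → Varne = 9 min.

9 min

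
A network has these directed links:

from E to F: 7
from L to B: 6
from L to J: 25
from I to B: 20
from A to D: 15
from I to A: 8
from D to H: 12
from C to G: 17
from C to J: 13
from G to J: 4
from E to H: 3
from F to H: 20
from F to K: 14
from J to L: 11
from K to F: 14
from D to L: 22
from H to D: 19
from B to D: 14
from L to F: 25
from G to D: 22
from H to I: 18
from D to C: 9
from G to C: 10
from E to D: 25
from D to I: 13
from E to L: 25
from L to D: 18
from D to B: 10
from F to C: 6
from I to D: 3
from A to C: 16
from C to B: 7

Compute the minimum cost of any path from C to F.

Shortest distances from C:
C: 0
B: 7  (via C)
J: 13  (via C)
G: 17  (via C)
D: 21  (via B)
L: 24  (via J)
H: 33  (via D)
I: 34  (via D)
A: 42  (via I)
F: 49  (via L)
Shortest route: C → J → L → F = 49.

49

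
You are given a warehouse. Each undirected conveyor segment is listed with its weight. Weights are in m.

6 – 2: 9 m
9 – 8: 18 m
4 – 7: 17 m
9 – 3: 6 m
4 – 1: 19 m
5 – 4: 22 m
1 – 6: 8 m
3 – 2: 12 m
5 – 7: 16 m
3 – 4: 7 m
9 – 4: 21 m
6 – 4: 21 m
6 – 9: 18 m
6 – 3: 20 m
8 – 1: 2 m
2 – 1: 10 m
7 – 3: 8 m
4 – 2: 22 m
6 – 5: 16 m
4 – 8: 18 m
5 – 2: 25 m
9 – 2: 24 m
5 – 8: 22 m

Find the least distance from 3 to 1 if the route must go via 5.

Best 3 to 5: 3–7–5 costing 24
Shortest 5→1: 5–6–1 = 24
Total via 5: 24 + 24 = 48 m.

48 m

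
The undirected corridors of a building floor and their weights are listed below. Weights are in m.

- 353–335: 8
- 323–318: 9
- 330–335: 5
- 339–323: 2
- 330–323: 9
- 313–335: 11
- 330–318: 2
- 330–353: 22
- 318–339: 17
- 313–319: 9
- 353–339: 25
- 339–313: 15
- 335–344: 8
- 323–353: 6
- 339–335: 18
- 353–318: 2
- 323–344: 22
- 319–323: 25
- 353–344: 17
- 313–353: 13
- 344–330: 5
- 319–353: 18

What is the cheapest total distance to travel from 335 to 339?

Candidate routes:
335–330–323–339: 5+9+2 = 16
335–330–318–353–323–339: 5+2+2+6+2 = 17
335–330–318–323–339: 5+2+9+2 = 18
Cheapest is 335–330–323–339 at 16 m.

16 m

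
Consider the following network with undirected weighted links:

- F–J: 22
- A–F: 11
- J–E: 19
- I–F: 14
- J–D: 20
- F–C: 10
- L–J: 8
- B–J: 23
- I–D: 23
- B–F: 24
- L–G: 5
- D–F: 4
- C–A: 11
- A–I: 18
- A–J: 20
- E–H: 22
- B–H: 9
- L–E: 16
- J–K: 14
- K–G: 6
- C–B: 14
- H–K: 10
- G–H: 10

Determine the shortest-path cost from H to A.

Shortest distances from H:
H: 0
B: 9  (via H)
G: 10  (via H)
K: 10  (via H)
L: 15  (via G)
E: 22  (via H)
C: 23  (via B)
J: 23  (via L)
F: 33  (via B)
A: 34  (via C)
Shortest route: H → B → C → A = 34.

34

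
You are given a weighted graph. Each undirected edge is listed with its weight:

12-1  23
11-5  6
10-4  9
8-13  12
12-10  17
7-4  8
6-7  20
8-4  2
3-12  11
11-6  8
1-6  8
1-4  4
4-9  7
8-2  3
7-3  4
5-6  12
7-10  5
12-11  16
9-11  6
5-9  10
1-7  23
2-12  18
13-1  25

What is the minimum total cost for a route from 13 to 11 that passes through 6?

34

Shortest 13→6: 13 → 8 → 4 → 1 → 6 = 26
Best 6 to 11: 6 → 11 costing 8
Total via 6: 26 + 8 = 34.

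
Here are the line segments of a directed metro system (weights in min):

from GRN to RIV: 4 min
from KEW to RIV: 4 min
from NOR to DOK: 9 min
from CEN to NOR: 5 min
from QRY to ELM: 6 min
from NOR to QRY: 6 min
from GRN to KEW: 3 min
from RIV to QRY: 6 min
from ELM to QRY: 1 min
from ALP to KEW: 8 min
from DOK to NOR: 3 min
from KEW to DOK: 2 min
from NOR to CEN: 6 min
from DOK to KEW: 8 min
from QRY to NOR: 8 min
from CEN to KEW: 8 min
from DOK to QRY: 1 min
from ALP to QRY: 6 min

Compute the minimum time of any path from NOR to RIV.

Enumerating some paths:
NOR–DOK–KEW–RIV: 9+8+4 = 21
NOR–CEN–KEW–RIV: 6+8+4 = 18
The minimum is 18 min via NOR–CEN–KEW–RIV.

18 min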